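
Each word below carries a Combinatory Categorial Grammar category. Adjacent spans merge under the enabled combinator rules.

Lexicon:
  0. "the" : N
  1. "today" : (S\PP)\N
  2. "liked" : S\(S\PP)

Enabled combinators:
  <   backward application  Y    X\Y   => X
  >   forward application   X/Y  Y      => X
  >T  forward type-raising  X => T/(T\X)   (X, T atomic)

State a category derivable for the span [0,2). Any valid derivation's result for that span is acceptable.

S\PP

[0,3] S   <
  [0,2] S\PP   <
    [0,1] "the" : N
    [1,2] "today" : (S\PP)\N
  [2,3] "liked" : S\(S\PP)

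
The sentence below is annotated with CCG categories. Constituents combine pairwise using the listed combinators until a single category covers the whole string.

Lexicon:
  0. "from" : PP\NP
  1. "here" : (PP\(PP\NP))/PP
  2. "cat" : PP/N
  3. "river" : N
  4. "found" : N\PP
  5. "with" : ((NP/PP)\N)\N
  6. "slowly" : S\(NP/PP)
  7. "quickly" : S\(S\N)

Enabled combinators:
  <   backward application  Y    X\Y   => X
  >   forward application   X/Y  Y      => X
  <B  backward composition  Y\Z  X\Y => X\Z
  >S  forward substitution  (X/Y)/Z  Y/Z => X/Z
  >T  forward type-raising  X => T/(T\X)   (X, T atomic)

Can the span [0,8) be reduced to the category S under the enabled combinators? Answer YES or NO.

[0,8] S   <
  [0,7] S\N   <B
    [0,6] (NP/PP)\N   <
      [0,5] N   <
        [0,4] PP   <
          [0,1] "from" : PP\NP
          [1,4] PP\(PP\NP)   >
            [1,2] "here" : (PP\(PP\NP))/PP
            [2,4] PP   >
              [2,3] "cat" : PP/N
              [3,4] "river" : N
        [4,5] "found" : N\PP
      [5,6] "with" : ((NP/PP)\N)\N
    [6,7] "slowly" : S\(NP/PP)
  [7,8] "quickly" : S\(S\N)

YES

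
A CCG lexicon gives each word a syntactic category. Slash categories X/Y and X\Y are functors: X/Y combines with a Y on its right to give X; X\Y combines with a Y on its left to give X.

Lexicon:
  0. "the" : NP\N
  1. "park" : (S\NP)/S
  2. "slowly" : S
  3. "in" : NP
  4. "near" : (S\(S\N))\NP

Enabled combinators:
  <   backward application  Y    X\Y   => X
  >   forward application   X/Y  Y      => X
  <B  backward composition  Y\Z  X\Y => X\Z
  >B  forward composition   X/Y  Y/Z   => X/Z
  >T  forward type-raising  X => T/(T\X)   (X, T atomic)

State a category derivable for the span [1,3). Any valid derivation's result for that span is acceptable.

S\NP

[0,5] S   <
  [0,3] S\N   <B
    [0,1] "the" : NP\N
    [1,3] S\NP   >
      [1,2] "park" : (S\NP)/S
      [2,3] "slowly" : S
  [3,5] S\(S\N)   <
    [3,4] "in" : NP
    [4,5] "near" : (S\(S\N))\NP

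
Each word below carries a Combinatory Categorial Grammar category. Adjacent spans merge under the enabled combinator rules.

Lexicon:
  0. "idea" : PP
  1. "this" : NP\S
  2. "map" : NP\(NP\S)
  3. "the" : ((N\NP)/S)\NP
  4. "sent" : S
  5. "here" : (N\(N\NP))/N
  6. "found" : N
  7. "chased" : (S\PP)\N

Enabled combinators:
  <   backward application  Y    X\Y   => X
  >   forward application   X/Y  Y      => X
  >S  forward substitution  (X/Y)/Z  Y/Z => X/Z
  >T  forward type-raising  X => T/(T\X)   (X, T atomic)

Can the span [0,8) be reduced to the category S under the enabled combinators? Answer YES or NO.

[0,8] S   <
  [0,1] "idea" : PP
  [1,8] S\PP   <
    [1,7] N   <
      [1,5] N\NP   >
        [1,4] (N\NP)/S   <
          [1,3] NP   <
            [1,2] "this" : NP\S
            [2,3] "map" : NP\(NP\S)
          [3,4] "the" : ((N\NP)/S)\NP
        [4,5] "sent" : S
      [5,7] N\(N\NP)   >
        [5,6] "here" : (N\(N\NP))/N
        [6,7] "found" : N
    [7,8] "chased" : (S\PP)\N

YES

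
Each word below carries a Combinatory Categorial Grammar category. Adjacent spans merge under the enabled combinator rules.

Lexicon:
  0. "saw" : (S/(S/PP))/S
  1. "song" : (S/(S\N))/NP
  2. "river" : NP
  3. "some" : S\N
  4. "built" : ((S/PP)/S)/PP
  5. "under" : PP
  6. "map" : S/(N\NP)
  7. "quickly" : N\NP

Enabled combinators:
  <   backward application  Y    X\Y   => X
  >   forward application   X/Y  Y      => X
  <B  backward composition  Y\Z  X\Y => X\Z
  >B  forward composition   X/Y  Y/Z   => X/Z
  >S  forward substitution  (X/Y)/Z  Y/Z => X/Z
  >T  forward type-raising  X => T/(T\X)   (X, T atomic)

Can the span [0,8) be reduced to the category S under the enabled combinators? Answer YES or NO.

[0,8] S   >
  [0,4] S/(S/PP)   >
    [0,1] "saw" : (S/(S/PP))/S
    [1,4] S   >
      [1,3] S/(S\N)   >
        [1,2] "song" : (S/(S\N))/NP
        [2,3] "river" : NP
      [3,4] "some" : S\N
  [4,8] S/PP   >
    [4,6] (S/PP)/S   >
      [4,5] "built" : ((S/PP)/S)/PP
      [5,6] "under" : PP
    [6,8] S   >
      [6,7] "map" : S/(N\NP)
      [7,8] "quickly" : N\NP

YES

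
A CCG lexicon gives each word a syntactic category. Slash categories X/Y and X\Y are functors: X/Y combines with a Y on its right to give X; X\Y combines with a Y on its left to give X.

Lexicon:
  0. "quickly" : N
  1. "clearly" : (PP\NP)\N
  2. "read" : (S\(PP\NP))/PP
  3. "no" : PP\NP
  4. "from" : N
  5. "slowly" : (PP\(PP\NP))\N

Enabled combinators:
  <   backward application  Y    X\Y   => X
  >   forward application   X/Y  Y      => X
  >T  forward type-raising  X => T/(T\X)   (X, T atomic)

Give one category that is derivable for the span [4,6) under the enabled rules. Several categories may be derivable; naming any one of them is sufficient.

PP\(PP\NP)

[0,6] S   <
  [0,2] PP\NP   <
    [0,1] "quickly" : N
    [1,2] "clearly" : (PP\NP)\N
  [2,6] S\(PP\NP)   >
    [2,3] "read" : (S\(PP\NP))/PP
    [3,6] PP   <
      [3,4] "no" : PP\NP
      [4,6] PP\(PP\NP)   <
        [4,5] "from" : N
        [5,6] "slowly" : (PP\(PP\NP))\N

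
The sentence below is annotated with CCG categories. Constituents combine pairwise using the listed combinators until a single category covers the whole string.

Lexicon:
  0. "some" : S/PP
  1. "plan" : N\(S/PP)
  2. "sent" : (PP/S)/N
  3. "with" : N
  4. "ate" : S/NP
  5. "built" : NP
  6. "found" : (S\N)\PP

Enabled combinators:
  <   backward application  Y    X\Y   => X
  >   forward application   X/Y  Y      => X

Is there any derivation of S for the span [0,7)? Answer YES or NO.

YES

[0,7] S   <
  [0,2] N   <
    [0,1] "some" : S/PP
    [1,2] "plan" : N\(S/PP)
  [2,7] S\N   <
    [2,6] PP   >
      [2,4] PP/S   >
        [2,3] "sent" : (PP/S)/N
        [3,4] "with" : N
      [4,6] S   >
        [4,5] "ate" : S/NP
        [5,6] "built" : NP
    [6,7] "found" : (S\N)\PP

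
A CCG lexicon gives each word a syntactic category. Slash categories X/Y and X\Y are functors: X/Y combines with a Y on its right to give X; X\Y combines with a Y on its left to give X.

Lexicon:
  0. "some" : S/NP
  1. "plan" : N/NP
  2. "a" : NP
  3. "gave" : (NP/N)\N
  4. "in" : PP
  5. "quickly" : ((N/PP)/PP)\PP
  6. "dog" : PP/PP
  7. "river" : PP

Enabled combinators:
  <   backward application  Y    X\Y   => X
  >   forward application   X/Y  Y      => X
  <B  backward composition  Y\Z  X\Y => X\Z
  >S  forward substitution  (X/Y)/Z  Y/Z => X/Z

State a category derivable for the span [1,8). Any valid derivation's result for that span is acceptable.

NP

[0,8] S   >
  [0,1] "some" : S/NP
  [1,8] NP   >
    [1,4] NP/N   <
      [1,3] N   >
        [1,2] "plan" : N/NP
        [2,3] "a" : NP
      [3,4] "gave" : (NP/N)\N
    [4,8] N   >
      [4,7] N/PP   >S
        [4,6] (N/PP)/PP   <
          [4,5] "in" : PP
          [5,6] "quickly" : ((N/PP)/PP)\PP
        [6,7] "dog" : PP/PP
      [7,8] "river" : PP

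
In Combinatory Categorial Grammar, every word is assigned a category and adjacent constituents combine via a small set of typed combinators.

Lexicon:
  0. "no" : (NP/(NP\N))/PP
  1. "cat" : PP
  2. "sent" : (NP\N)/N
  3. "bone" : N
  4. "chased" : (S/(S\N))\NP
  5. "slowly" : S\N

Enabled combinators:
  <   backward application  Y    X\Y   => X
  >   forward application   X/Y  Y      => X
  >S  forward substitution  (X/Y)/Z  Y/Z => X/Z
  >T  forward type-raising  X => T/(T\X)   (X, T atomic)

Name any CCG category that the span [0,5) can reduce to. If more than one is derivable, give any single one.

S/(S\N)

[0,6] S   >
  [0,5] S/(S\N)   <
    [0,4] NP   >
      [0,2] NP/(NP\N)   >
        [0,1] "no" : (NP/(NP\N))/PP
        [1,2] "cat" : PP
      [2,4] NP\N   >
        [2,3] "sent" : (NP\N)/N
        [3,4] "bone" : N
    [4,5] "chased" : (S/(S\N))\NP
  [5,6] "slowly" : S\N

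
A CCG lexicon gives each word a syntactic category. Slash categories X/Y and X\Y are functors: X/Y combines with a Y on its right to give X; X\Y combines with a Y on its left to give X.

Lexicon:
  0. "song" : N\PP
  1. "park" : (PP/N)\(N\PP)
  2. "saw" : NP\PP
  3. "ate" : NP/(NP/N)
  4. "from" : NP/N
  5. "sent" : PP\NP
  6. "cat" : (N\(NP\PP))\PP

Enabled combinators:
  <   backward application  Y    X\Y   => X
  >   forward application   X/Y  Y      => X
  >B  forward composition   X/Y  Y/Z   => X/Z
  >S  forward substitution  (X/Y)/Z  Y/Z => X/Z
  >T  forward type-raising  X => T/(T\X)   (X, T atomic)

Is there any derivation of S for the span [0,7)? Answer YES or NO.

N\PP (PP/N)\(N\PP) NP\PP NP/(NP/N) NP/N PP\NP (N\(NP\PP))\PP
CKY chart[0,7] = {N/(N\PP), NP/(NP\PP), PP, PP/(N\N), PP/(PP\PP), S/(S\PP)}; S ∉ chart

NO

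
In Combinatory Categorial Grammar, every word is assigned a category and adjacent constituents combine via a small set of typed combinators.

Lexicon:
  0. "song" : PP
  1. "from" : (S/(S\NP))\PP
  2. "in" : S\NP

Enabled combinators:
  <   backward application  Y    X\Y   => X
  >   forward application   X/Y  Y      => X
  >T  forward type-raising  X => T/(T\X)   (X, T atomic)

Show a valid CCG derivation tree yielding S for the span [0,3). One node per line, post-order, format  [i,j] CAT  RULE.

[0,3] S   >
  [0,2] S/(S\NP)   <
    [0,1] "song" : PP
    [1,2] "from" : (S/(S\NP))\PP
  [2,3] "in" : S\NP

[0,1] PP  lex  "song"
[1,2] (S/(S\NP))\PP  lex  "from"
[0,2] S/(S\NP)  <  k=1
[2,3] S\NP  lex  "in"
[0,3] S  >  k=2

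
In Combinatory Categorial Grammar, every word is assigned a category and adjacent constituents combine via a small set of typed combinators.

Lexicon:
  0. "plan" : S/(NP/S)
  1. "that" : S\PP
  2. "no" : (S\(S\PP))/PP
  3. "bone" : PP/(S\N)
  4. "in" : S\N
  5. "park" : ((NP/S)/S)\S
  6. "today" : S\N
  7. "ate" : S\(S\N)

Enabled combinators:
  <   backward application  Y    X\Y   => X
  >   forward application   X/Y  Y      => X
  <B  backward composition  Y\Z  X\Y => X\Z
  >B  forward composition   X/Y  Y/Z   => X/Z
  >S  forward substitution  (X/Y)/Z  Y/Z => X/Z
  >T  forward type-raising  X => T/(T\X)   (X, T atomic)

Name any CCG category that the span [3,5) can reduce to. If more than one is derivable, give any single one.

[0,8] S   >
  [0,1] "plan" : S/(NP/S)
  [1,8] NP/S   >
    [1,6] (NP/S)/S   <
      [1,5] S   <
        [1,2] "that" : S\PP
        [2,5] S\(S\PP)   >
          [2,3] "no" : (S\(S\PP))/PP
          [3,5] PP   >
            [3,4] "bone" : PP/(S\N)
            [4,5] "in" : S\N
      [5,6] "park" : ((NP/S)/S)\S
    [6,8] S   <
      [6,7] "today" : S\N
      [7,8] "ate" : S\(S\N)

PP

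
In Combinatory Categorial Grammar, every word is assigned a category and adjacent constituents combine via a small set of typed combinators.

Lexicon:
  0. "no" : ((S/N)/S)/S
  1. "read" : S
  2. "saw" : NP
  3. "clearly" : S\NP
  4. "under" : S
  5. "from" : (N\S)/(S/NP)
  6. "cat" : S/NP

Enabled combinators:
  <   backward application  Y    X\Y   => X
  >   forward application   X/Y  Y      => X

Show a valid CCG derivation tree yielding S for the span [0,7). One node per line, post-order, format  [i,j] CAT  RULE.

[0,1] ((S/N)/S)/S  lex  "no"
[1,2] S  lex  "read"
[0,2] (S/N)/S  >  k=1
[2,3] NP  lex  "saw"
[3,4] S\NP  lex  "clearly"
[2,4] S  <  k=3
[0,4] S/N  >  k=2
[4,5] S  lex  "under"
[5,6] (N\S)/(S/NP)  lex  "from"
[6,7] S/NP  lex  "cat"
[5,7] N\S  >  k=6
[4,7] N  <  k=5
[0,7] S  >  k=4

[0,7] S   >
  [0,4] S/N   >
    [0,2] (S/N)/S   >
      [0,1] "no" : ((S/N)/S)/S
      [1,2] "read" : S
    [2,4] S   <
      [2,3] "saw" : NP
      [3,4] "clearly" : S\NP
  [4,7] N   <
    [4,5] "under" : S
    [5,7] N\S   >
      [5,6] "from" : (N\S)/(S/NP)
      [6,7] "cat" : S/NP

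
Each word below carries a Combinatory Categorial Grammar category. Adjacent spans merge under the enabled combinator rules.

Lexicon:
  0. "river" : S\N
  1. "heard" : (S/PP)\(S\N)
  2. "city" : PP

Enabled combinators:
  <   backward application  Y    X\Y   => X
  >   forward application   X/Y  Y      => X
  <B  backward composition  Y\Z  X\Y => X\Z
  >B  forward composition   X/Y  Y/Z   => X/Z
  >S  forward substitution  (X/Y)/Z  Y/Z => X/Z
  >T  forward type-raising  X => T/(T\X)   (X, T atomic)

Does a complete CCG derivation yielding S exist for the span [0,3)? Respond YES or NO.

YES

[0,3] S   >
  [0,2] S/PP   <
    [0,1] "river" : S\N
    [1,2] "heard" : (S/PP)\(S\N)
  [2,3] "city" : PP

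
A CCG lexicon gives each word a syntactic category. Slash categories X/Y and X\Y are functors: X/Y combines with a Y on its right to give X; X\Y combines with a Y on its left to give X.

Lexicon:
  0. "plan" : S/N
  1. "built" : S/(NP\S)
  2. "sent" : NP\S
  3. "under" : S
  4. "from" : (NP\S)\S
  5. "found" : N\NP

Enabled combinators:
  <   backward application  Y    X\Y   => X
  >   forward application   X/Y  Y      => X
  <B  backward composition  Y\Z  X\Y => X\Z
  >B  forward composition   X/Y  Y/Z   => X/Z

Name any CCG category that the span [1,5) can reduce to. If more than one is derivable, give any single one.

[0,6] S   >
  [0,1] "plan" : S/N
  [1,6] N   <
    [1,5] NP   <
      [1,3] S   >
        [1,2] "built" : S/(NP\S)
        [2,3] "sent" : NP\S
      [3,5] NP\S   <
        [3,4] "under" : S
        [4,5] "from" : (NP\S)\S
    [5,6] "found" : N\NP

NP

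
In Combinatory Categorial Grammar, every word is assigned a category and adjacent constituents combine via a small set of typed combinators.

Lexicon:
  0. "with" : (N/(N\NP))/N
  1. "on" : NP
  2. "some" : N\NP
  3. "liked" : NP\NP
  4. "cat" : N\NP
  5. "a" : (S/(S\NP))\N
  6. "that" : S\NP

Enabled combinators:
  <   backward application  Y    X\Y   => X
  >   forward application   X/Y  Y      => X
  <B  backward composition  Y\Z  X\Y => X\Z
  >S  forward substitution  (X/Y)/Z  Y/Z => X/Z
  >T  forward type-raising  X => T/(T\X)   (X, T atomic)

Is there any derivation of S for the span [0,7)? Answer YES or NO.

YES

[0,7] S   >
  [0,6] S/(S\NP)   <
    [0,5] N   >
      [0,3] N/(N\NP)   >
        [0,1] "with" : (N/(N\NP))/N
        [1,3] N   <
          [1,2] "on" : NP
          [2,3] "some" : N\NP
      [3,5] N\NP   <B
        [3,4] "liked" : NP\NP
        [4,5] "cat" : N\NP
    [5,6] "a" : (S/(S\NP))\N
  [6,7] "that" : S\NP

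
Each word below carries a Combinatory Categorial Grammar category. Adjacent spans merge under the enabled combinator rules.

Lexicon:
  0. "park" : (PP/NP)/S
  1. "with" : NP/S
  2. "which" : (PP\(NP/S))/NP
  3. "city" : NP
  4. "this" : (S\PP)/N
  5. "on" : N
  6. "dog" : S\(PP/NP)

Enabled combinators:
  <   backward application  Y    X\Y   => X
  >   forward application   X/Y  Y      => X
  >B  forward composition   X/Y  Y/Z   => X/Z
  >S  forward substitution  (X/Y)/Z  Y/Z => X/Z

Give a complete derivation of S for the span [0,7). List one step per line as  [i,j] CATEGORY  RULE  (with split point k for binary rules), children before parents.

[0,7] S   <
  [0,6] PP/NP   >
    [0,1] "park" : (PP/NP)/S
    [1,6] S   <
      [1,4] PP   <
        [1,2] "with" : NP/S
        [2,4] PP\(NP/S)   >
          [2,3] "which" : (PP\(NP/S))/NP
          [3,4] "city" : NP
      [4,6] S\PP   >
        [4,5] "this" : (S\PP)/N
        [5,6] "on" : N
  [6,7] "dog" : S\(PP/NP)

[0,1] (PP/NP)/S  lex  "park"
[1,2] NP/S  lex  "with"
[2,3] (PP\(NP/S))/NP  lex  "which"
[3,4] NP  lex  "city"
[2,4] PP\(NP/S)  >  k=3
[1,4] PP  <  k=2
[4,5] (S\PP)/N  lex  "this"
[5,6] N  lex  "on"
[4,6] S\PP  >  k=5
[1,6] S  <  k=4
[0,6] PP/NP  >  k=1
[6,7] S\(PP/NP)  lex  "dog"
[0,7] S  <  k=6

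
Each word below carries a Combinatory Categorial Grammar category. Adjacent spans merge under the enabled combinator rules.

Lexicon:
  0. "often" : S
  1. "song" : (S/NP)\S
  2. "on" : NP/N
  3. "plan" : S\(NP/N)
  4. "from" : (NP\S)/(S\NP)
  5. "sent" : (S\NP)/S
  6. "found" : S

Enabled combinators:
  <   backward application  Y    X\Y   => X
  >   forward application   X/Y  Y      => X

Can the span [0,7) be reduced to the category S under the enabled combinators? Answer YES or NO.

[0,7] S   >
  [0,2] S/NP   <
    [0,1] "often" : S
    [1,2] "song" : (S/NP)\S
  [2,7] NP   <
    [2,4] S   <
      [2,3] "on" : NP/N
      [3,4] "plan" : S\(NP/N)
    [4,7] NP\S   >
      [4,5] "from" : (NP\S)/(S\NP)
      [5,7] S\NP   >
        [5,6] "sent" : (S\NP)/S
        [6,7] "found" : S

YES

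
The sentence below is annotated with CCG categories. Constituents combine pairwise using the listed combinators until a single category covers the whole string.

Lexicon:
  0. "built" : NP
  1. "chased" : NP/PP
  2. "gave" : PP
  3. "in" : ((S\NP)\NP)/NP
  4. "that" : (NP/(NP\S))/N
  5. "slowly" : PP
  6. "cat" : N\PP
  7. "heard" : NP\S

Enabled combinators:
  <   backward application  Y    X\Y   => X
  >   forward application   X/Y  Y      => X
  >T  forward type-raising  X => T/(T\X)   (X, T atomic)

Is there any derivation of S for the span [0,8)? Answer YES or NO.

[0,8] S   <
  [0,1] "built" : NP
  [1,8] S\NP   <
    [1,3] NP   >
      [1,2] "chased" : NP/PP
      [2,3] "gave" : PP
    [3,8] (S\NP)\NP   >
      [3,4] "in" : ((S\NP)\NP)/NP
      [4,8] NP   >
        [4,7] NP/(NP\S)   >
          [4,5] "that" : (NP/(NP\S))/N
          [5,7] N   <
            [5,6] "slowly" : PP
            [6,7] "cat" : N\PP
        [7,8] "heard" : NP\S

YES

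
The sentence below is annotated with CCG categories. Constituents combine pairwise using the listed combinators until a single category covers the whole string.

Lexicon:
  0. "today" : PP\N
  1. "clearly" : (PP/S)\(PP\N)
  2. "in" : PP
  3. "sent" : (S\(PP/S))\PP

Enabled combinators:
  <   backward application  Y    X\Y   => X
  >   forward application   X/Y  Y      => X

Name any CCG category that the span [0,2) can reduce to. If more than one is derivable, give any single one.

[0,4] S   <
  [0,2] PP/S   <
    [0,1] "today" : PP\N
    [1,2] "clearly" : (PP/S)\(PP\N)
  [2,4] S\(PP/S)   <
    [2,3] "in" : PP
    [3,4] "sent" : (S\(PP/S))\PP

PP/S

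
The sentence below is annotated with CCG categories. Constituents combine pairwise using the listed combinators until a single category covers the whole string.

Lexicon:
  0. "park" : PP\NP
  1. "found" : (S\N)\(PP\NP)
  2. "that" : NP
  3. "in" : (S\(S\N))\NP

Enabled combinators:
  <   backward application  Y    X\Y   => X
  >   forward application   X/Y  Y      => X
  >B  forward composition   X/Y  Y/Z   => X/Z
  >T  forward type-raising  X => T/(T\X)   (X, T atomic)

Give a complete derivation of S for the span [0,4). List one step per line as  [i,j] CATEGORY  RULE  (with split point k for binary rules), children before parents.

[0,1] PP\NP  lex  "park"
[1,2] (S\N)\(PP\NP)  lex  "found"
[0,2] S\N  <  k=1
[2,3] NP  lex  "that"
[3,4] (S\(S\N))\NP  lex  "in"
[2,4] S\(S\N)  <  k=3
[0,4] S  <  k=2

[0,4] S   <
  [0,2] S\N   <
    [0,1] "park" : PP\NP
    [1,2] "found" : (S\N)\(PP\NP)
  [2,4] S\(S\N)   <
    [2,3] "that" : NP
    [3,4] "in" : (S\(S\N))\NP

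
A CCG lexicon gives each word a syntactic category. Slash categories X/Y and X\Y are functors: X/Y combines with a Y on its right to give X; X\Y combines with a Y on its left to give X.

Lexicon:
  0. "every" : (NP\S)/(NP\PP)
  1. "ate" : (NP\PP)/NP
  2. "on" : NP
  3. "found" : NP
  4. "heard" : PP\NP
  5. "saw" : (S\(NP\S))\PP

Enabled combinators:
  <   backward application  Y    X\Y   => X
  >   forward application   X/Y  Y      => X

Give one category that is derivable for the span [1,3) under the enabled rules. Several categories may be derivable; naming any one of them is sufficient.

[0,6] S   <
  [0,3] NP\S   >
    [0,1] "every" : (NP\S)/(NP\PP)
    [1,3] NP\PP   >
      [1,2] "ate" : (NP\PP)/NP
      [2,3] "on" : NP
  [3,6] S\(NP\S)   <
    [3,5] PP   <
      [3,4] "found" : NP
      [4,5] "heard" : PP\NP
    [5,6] "saw" : (S\(NP\S))\PP

NP\PP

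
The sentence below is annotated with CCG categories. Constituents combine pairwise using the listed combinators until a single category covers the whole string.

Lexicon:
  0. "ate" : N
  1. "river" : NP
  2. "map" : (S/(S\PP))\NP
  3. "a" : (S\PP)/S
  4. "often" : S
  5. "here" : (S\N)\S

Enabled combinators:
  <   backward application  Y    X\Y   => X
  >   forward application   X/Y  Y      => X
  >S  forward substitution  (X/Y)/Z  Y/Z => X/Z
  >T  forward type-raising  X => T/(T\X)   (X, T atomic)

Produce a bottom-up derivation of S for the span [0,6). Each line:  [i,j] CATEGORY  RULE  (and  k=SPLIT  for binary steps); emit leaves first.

[0,6] S   <
  [0,1] "ate" : N
  [1,6] S\N   <
    [1,5] S   >
      [1,3] S/(S\PP)   <
        [1,2] "river" : NP
        [2,3] "map" : (S/(S\PP))\NP
      [3,5] S\PP   >
        [3,4] "a" : (S\PP)/S
        [4,5] "often" : S
    [5,6] "here" : (S\N)\S

[0,1] N  lex  "ate"
[1,2] NP  lex  "river"
[2,3] (S/(S\PP))\NP  lex  "map"
[1,3] S/(S\PP)  <  k=2
[3,4] (S\PP)/S  lex  "a"
[4,5] S  lex  "often"
[3,5] S\PP  >  k=4
[1,5] S  >  k=3
[5,6] (S\N)\S  lex  "here"
[1,6] S\N  <  k=5
[0,6] S  <  k=1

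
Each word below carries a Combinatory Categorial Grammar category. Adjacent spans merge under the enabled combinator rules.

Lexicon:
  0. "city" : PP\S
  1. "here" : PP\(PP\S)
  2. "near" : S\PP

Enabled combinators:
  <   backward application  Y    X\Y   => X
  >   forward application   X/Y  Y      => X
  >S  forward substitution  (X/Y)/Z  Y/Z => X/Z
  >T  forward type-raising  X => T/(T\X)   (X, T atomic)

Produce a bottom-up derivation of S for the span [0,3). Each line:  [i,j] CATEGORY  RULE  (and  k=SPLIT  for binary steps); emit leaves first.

[0,1] PP\S  lex  "city"
[1,2] PP\(PP\S)  lex  "here"
[0,2] PP  <  k=1
[2,3] S\PP  lex  "near"
[0,3] S  <  k=2

[0,3] S   <
  [0,2] PP   <
    [0,1] "city" : PP\S
    [1,2] "here" : PP\(PP\S)
  [2,3] "near" : S\PP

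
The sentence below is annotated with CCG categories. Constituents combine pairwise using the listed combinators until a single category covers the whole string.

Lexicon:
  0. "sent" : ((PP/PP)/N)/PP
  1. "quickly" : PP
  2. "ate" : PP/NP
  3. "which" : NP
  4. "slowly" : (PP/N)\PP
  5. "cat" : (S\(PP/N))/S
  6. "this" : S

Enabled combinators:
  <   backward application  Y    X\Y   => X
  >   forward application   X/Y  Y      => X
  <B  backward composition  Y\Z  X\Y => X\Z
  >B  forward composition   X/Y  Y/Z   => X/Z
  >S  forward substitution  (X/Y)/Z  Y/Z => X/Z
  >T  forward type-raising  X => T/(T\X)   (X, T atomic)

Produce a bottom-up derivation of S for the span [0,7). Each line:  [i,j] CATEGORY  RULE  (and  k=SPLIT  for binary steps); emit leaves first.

[0,1] ((PP/PP)/N)/PP  lex  "sent"
[1,2] PP  lex  "quickly"
[0,2] (PP/PP)/N  >  k=1
[2,3] PP/NP  lex  "ate"
[3,4] NP  lex  "which"
[2,4] PP  >  k=3
[4,5] (PP/N)\PP  lex  "slowly"
[2,5] PP/N  <  k=4
[0,5] PP/N  >S  k=2
[5,6] (S\(PP/N))/S  lex  "cat"
[6,7] S  lex  "this"
[5,7] S\(PP/N)  >  k=6
[0,7] S  <  k=5

[0,7] S   <
  [0,5] PP/N   >S
    [0,2] (PP/PP)/N   >
      [0,1] "sent" : ((PP/PP)/N)/PP
      [1,2] "quickly" : PP
    [2,5] PP/N   <
      [2,4] PP   >
        [2,3] "ate" : PP/NP
        [3,4] "which" : NP
      [4,5] "slowly" : (PP/N)\PP
  [5,7] S\(PP/N)   >
    [5,6] "cat" : (S\(PP/N))/S
    [6,7] "this" : S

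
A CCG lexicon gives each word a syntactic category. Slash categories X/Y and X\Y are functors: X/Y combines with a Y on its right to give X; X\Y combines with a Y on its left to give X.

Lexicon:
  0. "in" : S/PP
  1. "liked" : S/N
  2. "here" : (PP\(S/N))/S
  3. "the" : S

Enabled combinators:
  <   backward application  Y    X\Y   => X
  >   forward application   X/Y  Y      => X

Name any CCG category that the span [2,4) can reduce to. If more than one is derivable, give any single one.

PP\(S/N)

[0,4] S   >
  [0,1] "in" : S/PP
  [1,4] PP   <
    [1,2] "liked" : S/N
    [2,4] PP\(S/N)   >
      [2,3] "here" : (PP\(S/N))/S
      [3,4] "the" : S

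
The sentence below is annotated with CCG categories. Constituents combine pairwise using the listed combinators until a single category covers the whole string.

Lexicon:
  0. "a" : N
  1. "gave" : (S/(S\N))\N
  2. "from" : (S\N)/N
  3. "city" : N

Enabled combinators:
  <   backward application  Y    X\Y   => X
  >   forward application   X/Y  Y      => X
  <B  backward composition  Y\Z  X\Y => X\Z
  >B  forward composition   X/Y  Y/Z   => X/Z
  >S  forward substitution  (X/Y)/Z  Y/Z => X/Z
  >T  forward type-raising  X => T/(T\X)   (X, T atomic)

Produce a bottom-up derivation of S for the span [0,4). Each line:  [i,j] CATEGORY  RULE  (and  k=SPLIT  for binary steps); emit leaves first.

[0,4] S   >
  [0,2] S/(S\N)   <
    [0,1] "a" : N
    [1,2] "gave" : (S/(S\N))\N
  [2,4] S\N   >
    [2,3] "from" : (S\N)/N
    [3,4] "city" : N

[0,1] N  lex  "a"
[1,2] (S/(S\N))\N  lex  "gave"
[0,2] S/(S\N)  <  k=1
[2,3] (S\N)/N  lex  "from"
[3,4] N  lex  "city"
[2,4] S\N  >  k=3
[0,4] S  >  k=2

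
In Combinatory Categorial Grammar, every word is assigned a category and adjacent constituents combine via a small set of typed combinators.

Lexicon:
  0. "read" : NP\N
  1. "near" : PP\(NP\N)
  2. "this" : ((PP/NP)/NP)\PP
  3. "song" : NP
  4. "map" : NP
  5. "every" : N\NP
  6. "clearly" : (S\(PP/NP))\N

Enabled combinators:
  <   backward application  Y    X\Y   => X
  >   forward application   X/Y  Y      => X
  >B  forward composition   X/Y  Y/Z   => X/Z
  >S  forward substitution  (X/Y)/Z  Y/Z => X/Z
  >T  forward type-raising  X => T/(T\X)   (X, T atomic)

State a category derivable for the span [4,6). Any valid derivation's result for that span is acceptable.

N

[0,7] S   <
  [0,4] PP/NP   >
    [0,3] (PP/NP)/NP   <
      [0,2] PP   <
        [0,1] "read" : NP\N
        [1,2] "near" : PP\(NP\N)
      [2,3] "this" : ((PP/NP)/NP)\PP
    [3,4] "song" : NP
  [4,7] S\(PP/NP)   <
    [4,6] N   >
      [4,5] N/(N\NP)   >T
        [4,5] "map" : NP
      [5,6] "every" : N\NP
    [6,7] "clearly" : (S\(PP/NP))\N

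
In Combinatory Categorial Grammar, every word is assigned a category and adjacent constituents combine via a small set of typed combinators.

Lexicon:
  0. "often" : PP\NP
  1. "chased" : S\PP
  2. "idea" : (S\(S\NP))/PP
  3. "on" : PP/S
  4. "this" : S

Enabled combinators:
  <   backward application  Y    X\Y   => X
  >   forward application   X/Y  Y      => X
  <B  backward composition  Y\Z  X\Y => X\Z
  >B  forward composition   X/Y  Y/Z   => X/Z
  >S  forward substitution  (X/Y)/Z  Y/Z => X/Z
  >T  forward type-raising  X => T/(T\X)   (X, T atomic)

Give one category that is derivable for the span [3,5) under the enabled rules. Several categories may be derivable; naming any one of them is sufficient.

PP

[0,5] S   <
  [0,2] S\NP   <B
    [0,1] "often" : PP\NP
    [1,2] "chased" : S\PP
  [2,5] S\(S\NP)   >
    [2,3] "idea" : (S\(S\NP))/PP
    [3,5] PP   >
      [3,4] "on" : PP/S
      [4,5] "this" : S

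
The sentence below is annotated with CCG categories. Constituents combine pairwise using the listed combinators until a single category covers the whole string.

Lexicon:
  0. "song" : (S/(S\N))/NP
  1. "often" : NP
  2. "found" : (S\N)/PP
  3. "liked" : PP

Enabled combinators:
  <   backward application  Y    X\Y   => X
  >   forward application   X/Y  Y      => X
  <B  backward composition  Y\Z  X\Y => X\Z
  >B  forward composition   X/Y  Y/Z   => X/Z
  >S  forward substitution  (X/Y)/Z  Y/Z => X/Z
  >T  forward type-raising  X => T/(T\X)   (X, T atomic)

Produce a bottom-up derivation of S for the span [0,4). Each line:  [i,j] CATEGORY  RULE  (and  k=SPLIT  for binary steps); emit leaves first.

[0,4] S   >
  [0,2] S/(S\N)   >
    [0,1] "song" : (S/(S\N))/NP
    [1,2] "often" : NP
  [2,4] S\N   >
    [2,3] "found" : (S\N)/PP
    [3,4] "liked" : PP

[0,1] (S/(S\N))/NP  lex  "song"
[1,2] NP  lex  "often"
[0,2] S/(S\N)  >  k=1
[2,3] (S\N)/PP  lex  "found"
[3,4] PP  lex  "liked"
[2,4] S\N  >  k=3
[0,4] S  >  k=2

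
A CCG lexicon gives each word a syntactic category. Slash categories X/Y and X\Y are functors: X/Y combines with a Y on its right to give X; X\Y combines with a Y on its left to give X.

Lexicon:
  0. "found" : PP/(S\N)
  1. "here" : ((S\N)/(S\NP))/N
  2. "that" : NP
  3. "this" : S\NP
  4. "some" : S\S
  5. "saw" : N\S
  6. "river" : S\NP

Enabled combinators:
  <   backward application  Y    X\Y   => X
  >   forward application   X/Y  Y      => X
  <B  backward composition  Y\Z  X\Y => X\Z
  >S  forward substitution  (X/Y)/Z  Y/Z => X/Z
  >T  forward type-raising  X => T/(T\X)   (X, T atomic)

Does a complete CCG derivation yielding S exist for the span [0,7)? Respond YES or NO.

NO

PP/(S\N) ((S\N)/(S\NP))/N NP S\NP S\S N\S S\NP
CKY chart[0,7] = {N/(N\PP), NP/(NP\PP), PP, PP/(PP\PP), S/(S\PP)}; S ∉ chart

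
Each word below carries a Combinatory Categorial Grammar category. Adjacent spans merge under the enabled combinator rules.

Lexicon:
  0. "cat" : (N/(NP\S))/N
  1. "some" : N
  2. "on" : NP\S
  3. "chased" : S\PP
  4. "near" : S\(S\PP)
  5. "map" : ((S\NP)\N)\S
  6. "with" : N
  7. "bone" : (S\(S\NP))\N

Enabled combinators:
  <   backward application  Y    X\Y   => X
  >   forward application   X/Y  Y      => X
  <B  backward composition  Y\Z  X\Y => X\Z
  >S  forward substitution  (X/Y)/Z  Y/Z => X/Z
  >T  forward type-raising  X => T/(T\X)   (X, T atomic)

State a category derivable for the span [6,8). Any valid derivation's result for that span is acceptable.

S\(S\NP)

[0,8] S   <
  [0,6] S\NP   <
    [0,3] N   >
      [0,2] N/(NP\S)   >
        [0,1] "cat" : (N/(NP\S))/N
        [1,2] "some" : N
      [2,3] "on" : NP\S
    [3,6] (S\NP)\N   <
      [3,5] S   <
        [3,4] "chased" : S\PP
        [4,5] "near" : S\(S\PP)
      [5,6] "map" : ((S\NP)\N)\S
  [6,8] S\(S\NP)   <
    [6,7] "with" : N
    [7,8] "bone" : (S\(S\NP))\N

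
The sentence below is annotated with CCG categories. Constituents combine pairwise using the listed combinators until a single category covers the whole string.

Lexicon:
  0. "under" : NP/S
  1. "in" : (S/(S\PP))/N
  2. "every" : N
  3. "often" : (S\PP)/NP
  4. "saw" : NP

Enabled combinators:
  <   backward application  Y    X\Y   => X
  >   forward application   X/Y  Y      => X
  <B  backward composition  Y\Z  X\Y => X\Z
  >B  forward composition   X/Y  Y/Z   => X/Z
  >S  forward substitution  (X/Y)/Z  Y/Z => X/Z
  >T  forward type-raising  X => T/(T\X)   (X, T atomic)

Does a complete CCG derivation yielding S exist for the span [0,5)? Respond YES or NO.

NO

NP/S (S/(S\PP))/N N (S\PP)/NP NP
CKY chart[0,5] = {N/(N\NP), NP, NP/(NP\NP), NP/(S\S), PP/(PP\NP), S/(S\NP)}; S ∉ chart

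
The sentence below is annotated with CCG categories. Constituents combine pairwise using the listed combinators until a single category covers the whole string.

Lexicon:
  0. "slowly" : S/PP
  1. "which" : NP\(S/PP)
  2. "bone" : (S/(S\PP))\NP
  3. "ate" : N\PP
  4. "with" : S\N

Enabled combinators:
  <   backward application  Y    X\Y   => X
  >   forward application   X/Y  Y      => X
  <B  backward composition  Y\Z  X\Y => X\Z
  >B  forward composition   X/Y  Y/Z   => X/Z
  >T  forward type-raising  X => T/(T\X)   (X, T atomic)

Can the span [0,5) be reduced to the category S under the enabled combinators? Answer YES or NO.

YES

[0,5] S   >
  [0,3] S/(S\PP)   <
    [0,2] NP   <
      [0,1] "slowly" : S/PP
      [1,2] "which" : NP\(S/PP)
    [2,3] "bone" : (S/(S\PP))\NP
  [3,5] S\PP   <B
    [3,4] "ate" : N\PP
    [4,5] "with" : S\N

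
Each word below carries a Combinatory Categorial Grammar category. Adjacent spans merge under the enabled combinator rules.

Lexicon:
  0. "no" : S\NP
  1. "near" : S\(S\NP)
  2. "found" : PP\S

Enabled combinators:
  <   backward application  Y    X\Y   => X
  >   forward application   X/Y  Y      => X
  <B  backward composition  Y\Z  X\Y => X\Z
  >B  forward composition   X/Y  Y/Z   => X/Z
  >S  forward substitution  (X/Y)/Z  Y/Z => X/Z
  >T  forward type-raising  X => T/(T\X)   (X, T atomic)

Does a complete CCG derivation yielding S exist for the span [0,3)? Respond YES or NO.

S\NP S\(S\NP) PP\S
CKY chart[0,3] = {N/(N\PP), NP/(NP\PP), PP, PP/(PP\PP), S/(S\PP)}; S ∉ chart

NO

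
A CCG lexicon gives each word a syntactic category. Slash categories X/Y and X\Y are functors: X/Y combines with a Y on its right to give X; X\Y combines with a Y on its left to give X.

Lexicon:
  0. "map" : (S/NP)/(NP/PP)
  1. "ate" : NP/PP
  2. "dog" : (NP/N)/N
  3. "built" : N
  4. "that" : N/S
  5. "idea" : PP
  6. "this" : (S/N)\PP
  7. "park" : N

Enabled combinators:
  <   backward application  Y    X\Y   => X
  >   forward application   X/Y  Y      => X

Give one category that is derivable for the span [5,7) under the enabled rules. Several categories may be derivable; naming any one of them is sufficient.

S/N

[0,8] S   >
  [0,2] S/NP   >
    [0,1] "map" : (S/NP)/(NP/PP)
    [1,2] "ate" : NP/PP
  [2,8] NP   >
    [2,4] NP/N   >
      [2,3] "dog" : (NP/N)/N
      [3,4] "built" : N
    [4,8] N   >
      [4,5] "that" : N/S
      [5,8] S   >
        [5,7] S/N   <
          [5,6] "idea" : PP
          [6,7] "this" : (S/N)\PP
        [7,8] "park" : N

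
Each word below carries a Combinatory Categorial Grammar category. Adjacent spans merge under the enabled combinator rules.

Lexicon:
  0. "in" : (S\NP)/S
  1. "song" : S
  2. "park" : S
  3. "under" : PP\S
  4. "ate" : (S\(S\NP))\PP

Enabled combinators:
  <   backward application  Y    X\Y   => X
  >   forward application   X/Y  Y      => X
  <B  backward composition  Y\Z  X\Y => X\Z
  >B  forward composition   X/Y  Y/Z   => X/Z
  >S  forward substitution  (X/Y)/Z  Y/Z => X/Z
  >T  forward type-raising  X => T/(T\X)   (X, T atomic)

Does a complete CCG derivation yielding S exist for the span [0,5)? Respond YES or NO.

[0,5] S   <
  [0,2] S\NP   >
    [0,1] "in" : (S\NP)/S
    [1,2] "song" : S
  [2,5] S\(S\NP)   <
    [2,4] PP   >
      [2,3] PP/(PP\S)   >T
        [2,3] "park" : S
      [3,4] "under" : PP\S
    [4,5] "ate" : (S\(S\NP))\PP

YES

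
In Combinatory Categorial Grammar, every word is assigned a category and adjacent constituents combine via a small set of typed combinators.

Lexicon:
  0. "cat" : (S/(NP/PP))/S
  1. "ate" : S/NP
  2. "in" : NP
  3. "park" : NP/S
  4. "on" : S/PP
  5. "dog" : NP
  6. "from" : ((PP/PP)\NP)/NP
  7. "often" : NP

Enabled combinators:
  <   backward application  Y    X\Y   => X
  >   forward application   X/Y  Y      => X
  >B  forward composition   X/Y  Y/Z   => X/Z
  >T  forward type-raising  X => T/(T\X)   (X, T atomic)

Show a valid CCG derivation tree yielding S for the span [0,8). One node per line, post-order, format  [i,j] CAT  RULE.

[0,8] S   >
  [0,3] S/(NP/PP)   >
    [0,1] "cat" : (S/(NP/PP))/S
    [1,3] S   >
      [1,2] "ate" : S/NP
      [2,3] "in" : NP
  [3,8] NP/PP   >B
    [3,5] NP/PP   >B
      [3,4] "park" : NP/S
      [4,5] "on" : S/PP
    [5,8] PP/PP   <
      [5,6] "dog" : NP
      [6,8] (PP/PP)\NP   >
        [6,7] "from" : ((PP/PP)\NP)/NP
        [7,8] "often" : NP

[0,1] (S/(NP/PP))/S  lex  "cat"
[1,2] S/NP  lex  "ate"
[2,3] NP  lex  "in"
[1,3] S  >  k=2
[0,3] S/(NP/PP)  >  k=1
[3,4] NP/S  lex  "park"
[4,5] S/PP  lex  "on"
[3,5] NP/PP  >B  k=4
[5,6] NP  lex  "dog"
[6,7] ((PP/PP)\NP)/NP  lex  "from"
[7,8] NP  lex  "often"
[6,8] (PP/PP)\NP  >  k=7
[5,8] PP/PP  <  k=6
[3,8] NP/PP  >B  k=5
[0,8] S  >  k=3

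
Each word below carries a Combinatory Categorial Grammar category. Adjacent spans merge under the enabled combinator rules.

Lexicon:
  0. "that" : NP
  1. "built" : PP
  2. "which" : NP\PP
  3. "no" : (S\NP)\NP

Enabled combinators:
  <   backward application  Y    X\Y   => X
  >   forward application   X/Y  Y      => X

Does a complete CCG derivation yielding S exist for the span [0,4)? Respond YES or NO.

[0,4] S   <
  [0,1] "that" : NP
  [1,4] S\NP   <
    [1,3] NP   <
      [1,2] "built" : PP
      [2,3] "which" : NP\PP
    [3,4] "no" : (S\NP)\NP

YES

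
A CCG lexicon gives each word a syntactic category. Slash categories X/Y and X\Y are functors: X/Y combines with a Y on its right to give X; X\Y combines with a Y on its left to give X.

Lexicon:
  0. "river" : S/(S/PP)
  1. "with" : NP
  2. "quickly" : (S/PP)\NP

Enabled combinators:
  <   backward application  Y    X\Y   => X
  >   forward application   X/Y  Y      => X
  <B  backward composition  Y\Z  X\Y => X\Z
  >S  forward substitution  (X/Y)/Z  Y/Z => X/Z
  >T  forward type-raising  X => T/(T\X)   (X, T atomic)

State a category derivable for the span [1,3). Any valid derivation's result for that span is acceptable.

[0,3] S   >
  [0,1] "river" : S/(S/PP)
  [1,3] S/PP   <
    [1,2] "with" : NP
    [2,3] "quickly" : (S/PP)\NP

S/PP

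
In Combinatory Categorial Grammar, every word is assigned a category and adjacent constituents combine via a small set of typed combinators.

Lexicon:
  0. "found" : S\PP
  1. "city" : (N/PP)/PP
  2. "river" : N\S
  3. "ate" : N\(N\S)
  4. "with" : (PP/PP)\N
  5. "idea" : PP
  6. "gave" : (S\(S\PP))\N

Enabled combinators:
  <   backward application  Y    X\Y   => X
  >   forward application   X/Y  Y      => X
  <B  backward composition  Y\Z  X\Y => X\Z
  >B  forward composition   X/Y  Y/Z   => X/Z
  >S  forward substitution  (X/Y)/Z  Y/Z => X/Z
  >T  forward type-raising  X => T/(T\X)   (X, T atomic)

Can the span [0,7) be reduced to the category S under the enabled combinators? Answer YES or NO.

[0,7] S   <
  [0,1] "found" : S\PP
  [1,7] S\(S\PP)   <
    [1,6] N   >
      [1,5] N/PP   >S
        [1,2] "city" : (N/PP)/PP
        [2,5] PP/PP   <
          [2,4] N   <
            [2,3] "river" : N\S
            [3,4] "ate" : N\(N\S)
          [4,5] "with" : (PP/PP)\N
      [5,6] "idea" : PP
    [6,7] "gave" : (S\(S\PP))\N

YES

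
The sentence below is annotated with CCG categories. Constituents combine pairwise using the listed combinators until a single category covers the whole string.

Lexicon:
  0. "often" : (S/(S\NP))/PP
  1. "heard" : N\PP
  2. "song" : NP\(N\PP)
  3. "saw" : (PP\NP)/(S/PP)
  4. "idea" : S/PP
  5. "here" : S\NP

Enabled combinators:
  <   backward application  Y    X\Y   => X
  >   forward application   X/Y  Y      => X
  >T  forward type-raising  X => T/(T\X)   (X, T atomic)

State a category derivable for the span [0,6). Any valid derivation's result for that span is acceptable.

S

[0,6] S   >
  [0,5] S/(S\NP)   >
    [0,1] "often" : (S/(S\NP))/PP
    [1,5] PP   <
      [1,3] NP   <
        [1,2] "heard" : N\PP
        [2,3] "song" : NP\(N\PP)
      [3,5] PP\NP   >
        [3,4] "saw" : (PP\NP)/(S/PP)
        [4,5] "idea" : S/PP
  [5,6] "here" : S\NP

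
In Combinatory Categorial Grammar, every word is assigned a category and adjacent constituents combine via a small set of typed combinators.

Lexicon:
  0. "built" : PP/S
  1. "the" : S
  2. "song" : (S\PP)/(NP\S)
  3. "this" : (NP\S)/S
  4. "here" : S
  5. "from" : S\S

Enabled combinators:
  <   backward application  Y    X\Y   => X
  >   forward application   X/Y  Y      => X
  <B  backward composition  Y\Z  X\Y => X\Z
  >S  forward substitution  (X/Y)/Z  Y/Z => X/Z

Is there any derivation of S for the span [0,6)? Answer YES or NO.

[0,6] S   <
  [0,2] PP   >
    [0,1] "built" : PP/S
    [1,2] "the" : S
  [2,6] S\PP   <B
    [2,5] S\PP   >
      [2,3] "song" : (S\PP)/(NP\S)
      [3,5] NP\S   >
        [3,4] "this" : (NP\S)/S
        [4,5] "here" : S
    [5,6] "from" : S\S

YES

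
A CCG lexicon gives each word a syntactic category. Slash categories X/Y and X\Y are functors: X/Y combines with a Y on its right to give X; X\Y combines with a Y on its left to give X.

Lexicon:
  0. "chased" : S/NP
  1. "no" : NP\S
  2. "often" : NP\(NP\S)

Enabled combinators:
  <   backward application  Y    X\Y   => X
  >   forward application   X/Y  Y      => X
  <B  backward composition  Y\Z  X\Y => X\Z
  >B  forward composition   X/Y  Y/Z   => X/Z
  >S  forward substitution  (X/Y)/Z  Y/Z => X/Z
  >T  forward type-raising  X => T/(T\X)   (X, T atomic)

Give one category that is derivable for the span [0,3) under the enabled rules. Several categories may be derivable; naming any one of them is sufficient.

S

[0,3] S   >
  [0,1] "chased" : S/NP
  [1,3] NP   <
    [1,2] "no" : NP\S
    [2,3] "often" : NP\(NP\S)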